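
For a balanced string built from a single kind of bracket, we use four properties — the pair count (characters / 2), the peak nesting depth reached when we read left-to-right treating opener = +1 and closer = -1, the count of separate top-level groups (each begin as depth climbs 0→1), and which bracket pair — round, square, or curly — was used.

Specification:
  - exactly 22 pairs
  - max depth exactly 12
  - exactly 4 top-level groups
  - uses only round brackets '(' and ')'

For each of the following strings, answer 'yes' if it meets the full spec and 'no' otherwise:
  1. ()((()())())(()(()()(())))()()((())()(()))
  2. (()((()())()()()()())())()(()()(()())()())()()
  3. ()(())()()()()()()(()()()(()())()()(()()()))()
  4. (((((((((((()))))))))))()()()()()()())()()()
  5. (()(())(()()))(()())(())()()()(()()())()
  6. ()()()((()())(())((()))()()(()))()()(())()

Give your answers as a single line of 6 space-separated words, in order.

Answer: no no no yes no no

Derivation:
String 1 '()((()())())(()(()()(())))()()((())()(()))': depth seq [1 0 1 2 3 2 3 2 1 2 1 0 1 2 1 2 3 2 3 2 3 4 3 2 1 0 1 0 1 0 1 2 3 2 1 2 1 2 3 2 1 0]
  -> pairs=21 depth=4 groups=6 -> no
String 2 '(()((()())()()()()())())()(()()(()())()())()()': depth seq [1 2 1 2 3 4 3 4 3 2 3 2 3 2 3 2 3 2 3 2 1 2 1 0 1 0 1 2 1 2 1 2 3 2 3 2 1 2 1 2 1 0 1 0 1 0]
  -> pairs=23 depth=4 groups=5 -> no
String 3 '()(())()()()()()()(()()()(()())()()(()()()))()': depth seq [1 0 1 2 1 0 1 0 1 0 1 0 1 0 1 0 1 0 1 2 1 2 1 2 1 2 3 2 3 2 1 2 1 2 1 2 3 2 3 2 3 2 1 0 1 0]
  -> pairs=23 depth=3 groups=10 -> no
String 4 '(((((((((((()))))))))))()()()()()()())()()()': depth seq [1 2 3 4 5 6 7 8 9 10 11 12 11 10 9 8 7 6 5 4 3 2 1 2 1 2 1 2 1 2 1 2 1 2 1 2 1 0 1 0 1 0 1 0]
  -> pairs=22 depth=12 groups=4 -> yes
String 5 '(()(())(()()))(()())(())()()()(()()())()': depth seq [1 2 1 2 3 2 1 2 3 2 3 2 1 0 1 2 1 2 1 0 1 2 1 0 1 0 1 0 1 0 1 2 1 2 1 2 1 0 1 0]
  -> pairs=20 depth=3 groups=8 -> no
String 6 '()()()((()())(())((()))()()(()))()()(())()': depth seq [1 0 1 0 1 0 1 2 3 2 3 2 1 2 3 2 1 2 3 4 3 2 1 2 1 2 1 2 3 2 1 0 1 0 1 0 1 2 1 0 1 0]
  -> pairs=21 depth=4 groups=8 -> no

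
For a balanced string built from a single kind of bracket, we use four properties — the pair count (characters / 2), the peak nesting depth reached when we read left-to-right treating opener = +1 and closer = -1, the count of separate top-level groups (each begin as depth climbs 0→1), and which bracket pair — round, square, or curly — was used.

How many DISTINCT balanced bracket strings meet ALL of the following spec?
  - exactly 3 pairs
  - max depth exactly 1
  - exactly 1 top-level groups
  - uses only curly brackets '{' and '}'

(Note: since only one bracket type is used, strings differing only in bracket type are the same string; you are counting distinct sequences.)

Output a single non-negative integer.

Spec: pairs=3 depth=1 groups=1
Count(depth <= 1) = 0
Count(depth <= 0) = 0
Count(depth == 1) = 0 - 0 = 0

Answer: 0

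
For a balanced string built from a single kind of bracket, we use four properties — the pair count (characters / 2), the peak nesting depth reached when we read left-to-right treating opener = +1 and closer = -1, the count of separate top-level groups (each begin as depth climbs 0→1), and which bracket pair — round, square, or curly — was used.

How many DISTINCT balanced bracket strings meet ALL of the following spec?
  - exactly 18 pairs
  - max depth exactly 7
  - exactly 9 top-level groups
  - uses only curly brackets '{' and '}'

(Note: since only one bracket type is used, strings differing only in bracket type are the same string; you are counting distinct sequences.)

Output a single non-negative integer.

Spec: pairs=18 depth=7 groups=9
Count(depth <= 7) = 1559809
Count(depth <= 6) = 1544491
Count(depth == 7) = 1559809 - 1544491 = 15318

Answer: 15318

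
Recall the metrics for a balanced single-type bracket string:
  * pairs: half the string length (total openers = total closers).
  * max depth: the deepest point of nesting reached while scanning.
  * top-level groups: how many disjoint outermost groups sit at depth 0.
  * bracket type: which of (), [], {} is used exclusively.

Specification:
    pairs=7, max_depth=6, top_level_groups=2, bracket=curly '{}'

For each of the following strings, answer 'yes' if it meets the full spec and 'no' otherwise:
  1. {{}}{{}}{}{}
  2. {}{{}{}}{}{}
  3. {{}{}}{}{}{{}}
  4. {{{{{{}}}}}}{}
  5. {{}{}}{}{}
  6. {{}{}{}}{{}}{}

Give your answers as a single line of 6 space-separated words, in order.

String 1 '{{}}{{}}{}{}': depth seq [1 2 1 0 1 2 1 0 1 0 1 0]
  -> pairs=6 depth=2 groups=4 -> no
String 2 '{}{{}{}}{}{}': depth seq [1 0 1 2 1 2 1 0 1 0 1 0]
  -> pairs=6 depth=2 groups=4 -> no
String 3 '{{}{}}{}{}{{}}': depth seq [1 2 1 2 1 0 1 0 1 0 1 2 1 0]
  -> pairs=7 depth=2 groups=4 -> no
String 4 '{{{{{{}}}}}}{}': depth seq [1 2 3 4 5 6 5 4 3 2 1 0 1 0]
  -> pairs=7 depth=6 groups=2 -> yes
String 5 '{{}{}}{}{}': depth seq [1 2 1 2 1 0 1 0 1 0]
  -> pairs=5 depth=2 groups=3 -> no
String 6 '{{}{}{}}{{}}{}': depth seq [1 2 1 2 1 2 1 0 1 2 1 0 1 0]
  -> pairs=7 depth=2 groups=3 -> no

Answer: no no no yes no no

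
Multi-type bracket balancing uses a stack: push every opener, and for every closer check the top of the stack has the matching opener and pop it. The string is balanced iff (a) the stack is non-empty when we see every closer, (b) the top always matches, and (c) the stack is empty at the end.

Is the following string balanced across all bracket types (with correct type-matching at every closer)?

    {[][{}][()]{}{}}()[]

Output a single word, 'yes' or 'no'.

Answer: yes

Derivation:
pos 0: push '{'; stack = {
pos 1: push '['; stack = {[
pos 2: ']' matches '['; pop; stack = {
pos 3: push '['; stack = {[
pos 4: push '{'; stack = {[{
pos 5: '}' matches '{'; pop; stack = {[
pos 6: ']' matches '['; pop; stack = {
pos 7: push '['; stack = {[
pos 8: push '('; stack = {[(
pos 9: ')' matches '('; pop; stack = {[
pos 10: ']' matches '['; pop; stack = {
pos 11: push '{'; stack = {{
pos 12: '}' matches '{'; pop; stack = {
pos 13: push '{'; stack = {{
pos 14: '}' matches '{'; pop; stack = {
pos 15: '}' matches '{'; pop; stack = (empty)
pos 16: push '('; stack = (
pos 17: ')' matches '('; pop; stack = (empty)
pos 18: push '['; stack = [
pos 19: ']' matches '['; pop; stack = (empty)
end: stack empty → VALID
Verdict: properly nested → yes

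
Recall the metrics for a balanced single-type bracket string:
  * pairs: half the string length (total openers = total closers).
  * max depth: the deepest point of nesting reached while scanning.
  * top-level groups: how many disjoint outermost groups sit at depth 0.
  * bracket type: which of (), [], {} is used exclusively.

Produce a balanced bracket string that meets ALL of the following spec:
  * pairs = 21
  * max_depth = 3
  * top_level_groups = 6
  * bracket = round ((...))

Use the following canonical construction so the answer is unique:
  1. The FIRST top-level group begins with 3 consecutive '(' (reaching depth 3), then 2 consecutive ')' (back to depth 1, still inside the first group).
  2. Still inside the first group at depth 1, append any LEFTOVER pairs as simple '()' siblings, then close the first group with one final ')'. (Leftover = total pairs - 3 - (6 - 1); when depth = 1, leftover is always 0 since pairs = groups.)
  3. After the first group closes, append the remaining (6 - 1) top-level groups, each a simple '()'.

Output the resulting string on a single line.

Answer: ((())()()()()()()()()()()()()())()()()()()

Derivation:
Spec: pairs=21 depth=3 groups=6
Leftover pairs = 21 - 3 - (6-1) = 13
First group: deep chain of depth 3 + 13 sibling pairs
Remaining 5 groups: simple '()' each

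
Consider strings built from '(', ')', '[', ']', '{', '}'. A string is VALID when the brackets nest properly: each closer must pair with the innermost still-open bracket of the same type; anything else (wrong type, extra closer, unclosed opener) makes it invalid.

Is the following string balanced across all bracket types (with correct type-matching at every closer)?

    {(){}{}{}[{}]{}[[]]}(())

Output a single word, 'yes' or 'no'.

Answer: yes

Derivation:
pos 0: push '{'; stack = {
pos 1: push '('; stack = {(
pos 2: ')' matches '('; pop; stack = {
pos 3: push '{'; stack = {{
pos 4: '}' matches '{'; pop; stack = {
pos 5: push '{'; stack = {{
pos 6: '}' matches '{'; pop; stack = {
pos 7: push '{'; stack = {{
pos 8: '}' matches '{'; pop; stack = {
pos 9: push '['; stack = {[
pos 10: push '{'; stack = {[{
pos 11: '}' matches '{'; pop; stack = {[
pos 12: ']' matches '['; pop; stack = {
pos 13: push '{'; stack = {{
pos 14: '}' matches '{'; pop; stack = {
pos 15: push '['; stack = {[
pos 16: push '['; stack = {[[
pos 17: ']' matches '['; pop; stack = {[
pos 18: ']' matches '['; pop; stack = {
pos 19: '}' matches '{'; pop; stack = (empty)
pos 20: push '('; stack = (
pos 21: push '('; stack = ((
pos 22: ')' matches '('; pop; stack = (
pos 23: ')' matches '('; pop; stack = (empty)
end: stack empty → VALID
Verdict: properly nested → yes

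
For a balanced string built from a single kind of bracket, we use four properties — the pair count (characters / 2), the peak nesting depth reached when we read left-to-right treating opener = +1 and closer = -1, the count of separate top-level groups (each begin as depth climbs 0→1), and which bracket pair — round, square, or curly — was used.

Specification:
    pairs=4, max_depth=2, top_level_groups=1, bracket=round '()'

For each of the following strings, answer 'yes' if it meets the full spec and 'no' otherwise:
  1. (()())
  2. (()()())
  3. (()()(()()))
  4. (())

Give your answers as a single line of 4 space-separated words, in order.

String 1 '(()())': depth seq [1 2 1 2 1 0]
  -> pairs=3 depth=2 groups=1 -> no
String 2 '(()()())': depth seq [1 2 1 2 1 2 1 0]
  -> pairs=4 depth=2 groups=1 -> yes
String 3 '(()()(()()))': depth seq [1 2 1 2 1 2 3 2 3 2 1 0]
  -> pairs=6 depth=3 groups=1 -> no
String 4 '(())': depth seq [1 2 1 0]
  -> pairs=2 depth=2 groups=1 -> no

Answer: no yes no no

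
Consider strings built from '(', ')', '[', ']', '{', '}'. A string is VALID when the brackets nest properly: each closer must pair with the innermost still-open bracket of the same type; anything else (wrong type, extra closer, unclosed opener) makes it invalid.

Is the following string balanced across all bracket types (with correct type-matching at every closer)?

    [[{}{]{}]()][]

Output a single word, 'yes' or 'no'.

Answer: no

Derivation:
pos 0: push '['; stack = [
pos 1: push '['; stack = [[
pos 2: push '{'; stack = [[{
pos 3: '}' matches '{'; pop; stack = [[
pos 4: push '{'; stack = [[{
pos 5: saw closer ']' but top of stack is '{' (expected '}') → INVALID
Verdict: type mismatch at position 5: ']' closes '{' → no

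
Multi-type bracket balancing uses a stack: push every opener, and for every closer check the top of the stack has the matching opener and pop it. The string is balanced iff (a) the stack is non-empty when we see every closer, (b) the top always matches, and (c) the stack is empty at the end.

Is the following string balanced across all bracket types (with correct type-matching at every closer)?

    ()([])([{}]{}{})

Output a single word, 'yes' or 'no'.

Answer: yes

Derivation:
pos 0: push '('; stack = (
pos 1: ')' matches '('; pop; stack = (empty)
pos 2: push '('; stack = (
pos 3: push '['; stack = ([
pos 4: ']' matches '['; pop; stack = (
pos 5: ')' matches '('; pop; stack = (empty)
pos 6: push '('; stack = (
pos 7: push '['; stack = ([
pos 8: push '{'; stack = ([{
pos 9: '}' matches '{'; pop; stack = ([
pos 10: ']' matches '['; pop; stack = (
pos 11: push '{'; stack = ({
pos 12: '}' matches '{'; pop; stack = (
pos 13: push '{'; stack = ({
pos 14: '}' matches '{'; pop; stack = (
pos 15: ')' matches '('; pop; stack = (empty)
end: stack empty → VALID
Verdict: properly nested → yes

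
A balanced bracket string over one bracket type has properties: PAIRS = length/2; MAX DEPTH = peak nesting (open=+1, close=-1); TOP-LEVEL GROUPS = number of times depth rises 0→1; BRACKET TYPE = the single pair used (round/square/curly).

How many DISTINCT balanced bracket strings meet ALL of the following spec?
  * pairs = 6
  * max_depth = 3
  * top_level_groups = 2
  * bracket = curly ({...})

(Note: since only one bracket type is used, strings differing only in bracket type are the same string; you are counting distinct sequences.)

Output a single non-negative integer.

Answer: 23

Derivation:
Spec: pairs=6 depth=3 groups=2
Count(depth <= 3) = 28
Count(depth <= 2) = 5
Count(depth == 3) = 28 - 5 = 23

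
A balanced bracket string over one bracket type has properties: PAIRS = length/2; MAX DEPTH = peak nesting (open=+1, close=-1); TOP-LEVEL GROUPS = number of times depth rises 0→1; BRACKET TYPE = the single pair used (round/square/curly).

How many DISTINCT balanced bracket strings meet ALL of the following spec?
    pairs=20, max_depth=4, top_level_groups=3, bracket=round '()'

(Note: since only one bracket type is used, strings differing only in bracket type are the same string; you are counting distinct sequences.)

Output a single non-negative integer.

Spec: pairs=20 depth=4 groups=3
Count(depth <= 4) = 97776765
Count(depth <= 3) = 3735552
Count(depth == 4) = 97776765 - 3735552 = 94041213

Answer: 94041213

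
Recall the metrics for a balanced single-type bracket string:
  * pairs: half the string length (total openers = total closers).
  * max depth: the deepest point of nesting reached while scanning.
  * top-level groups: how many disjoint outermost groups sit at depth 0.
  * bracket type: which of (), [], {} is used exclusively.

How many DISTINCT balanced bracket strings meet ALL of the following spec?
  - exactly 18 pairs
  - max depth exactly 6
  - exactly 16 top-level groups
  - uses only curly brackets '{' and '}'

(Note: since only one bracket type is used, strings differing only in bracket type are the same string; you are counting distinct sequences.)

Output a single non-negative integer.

Answer: 0

Derivation:
Spec: pairs=18 depth=6 groups=16
Count(depth <= 6) = 152
Count(depth <= 5) = 152
Count(depth == 6) = 152 - 152 = 0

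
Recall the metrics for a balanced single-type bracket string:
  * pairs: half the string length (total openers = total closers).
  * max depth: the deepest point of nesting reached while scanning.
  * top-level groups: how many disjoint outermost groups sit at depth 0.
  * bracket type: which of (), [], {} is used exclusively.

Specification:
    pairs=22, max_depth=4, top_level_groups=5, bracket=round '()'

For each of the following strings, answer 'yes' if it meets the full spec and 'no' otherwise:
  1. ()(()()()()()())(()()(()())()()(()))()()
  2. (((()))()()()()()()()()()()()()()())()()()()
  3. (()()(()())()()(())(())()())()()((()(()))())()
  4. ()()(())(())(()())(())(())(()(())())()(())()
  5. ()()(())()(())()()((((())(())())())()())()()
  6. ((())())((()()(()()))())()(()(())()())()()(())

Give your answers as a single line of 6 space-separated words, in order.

String 1 '()(()()()()()())(()()(()())()()(()))()()': depth seq [1 0 1 2 1 2 1 2 1 2 1 2 1 2 1 0 1 2 1 2 1 2 3 2 3 2 1 2 1 2 1 2 3 2 1 0 1 0 1 0]
  -> pairs=20 depth=3 groups=5 -> no
String 2 '(((()))()()()()()()()()()()()()()())()()()()': depth seq [1 2 3 4 3 2 1 2 1 2 1 2 1 2 1 2 1 2 1 2 1 2 1 2 1 2 1 2 1 2 1 2 1 2 1 0 1 0 1 0 1 0 1 0]
  -> pairs=22 depth=4 groups=5 -> yes
String 3 '(()()(()())()()(())(())()())()()((()(()))())()': depth seq [1 2 1 2 1 2 3 2 3 2 1 2 1 2 1 2 3 2 1 2 3 2 1 2 1 2 1 0 1 0 1 0 1 2 3 2 3 4 3 2 1 2 1 0 1 0]
  -> pairs=23 depth=4 groups=5 -> no
String 4 '()()(())(())(()())(())(())(()(())())()(())()': depth seq [1 0 1 0 1 2 1 0 1 2 1 0 1 2 1 2 1 0 1 2 1 0 1 2 1 0 1 2 1 2 3 2 1 2 1 0 1 0 1 2 1 0 1 0]
  -> pairs=22 depth=3 groups=11 -> no
String 5 '()()(())()(())()()((((())(())())())()())()()': depth seq [1 0 1 0 1 2 1 0 1 0 1 2 1 0 1 0 1 0 1 2 3 4 5 4 3 4 5 4 3 4 3 2 3 2 1 2 1 2 1 0 1 0 1 0]
  -> pairs=22 depth=5 groups=10 -> no
String 6 '((())())((()()(()()))())()(()(())()())()()(())': depth seq [1 2 3 2 1 2 1 0 1 2 3 2 3 2 3 4 3 4 3 2 1 2 1 0 1 0 1 2 1 2 3 2 1 2 1 2 1 0 1 0 1 0 1 2 1 0]
  -> pairs=23 depth=4 groups=7 -> no

Answer: no yes no no no no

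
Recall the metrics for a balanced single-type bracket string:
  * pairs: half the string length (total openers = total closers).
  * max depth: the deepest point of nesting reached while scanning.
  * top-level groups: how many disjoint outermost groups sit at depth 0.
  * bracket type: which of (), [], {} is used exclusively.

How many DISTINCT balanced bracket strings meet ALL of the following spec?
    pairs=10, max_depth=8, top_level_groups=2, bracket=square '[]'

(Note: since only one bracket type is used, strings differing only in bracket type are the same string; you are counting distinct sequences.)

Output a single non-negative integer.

Answer: 28

Derivation:
Spec: pairs=10 depth=8 groups=2
Count(depth <= 8) = 4860
Count(depth <= 7) = 4832
Count(depth == 8) = 4860 - 4832 = 28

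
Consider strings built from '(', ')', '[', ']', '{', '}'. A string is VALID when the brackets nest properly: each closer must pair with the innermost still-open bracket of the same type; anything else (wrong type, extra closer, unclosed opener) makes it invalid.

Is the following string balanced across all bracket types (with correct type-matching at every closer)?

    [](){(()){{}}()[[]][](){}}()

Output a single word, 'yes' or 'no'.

Answer: yes

Derivation:
pos 0: push '['; stack = [
pos 1: ']' matches '['; pop; stack = (empty)
pos 2: push '('; stack = (
pos 3: ')' matches '('; pop; stack = (empty)
pos 4: push '{'; stack = {
pos 5: push '('; stack = {(
pos 6: push '('; stack = {((
pos 7: ')' matches '('; pop; stack = {(
pos 8: ')' matches '('; pop; stack = {
pos 9: push '{'; stack = {{
pos 10: push '{'; stack = {{{
pos 11: '}' matches '{'; pop; stack = {{
pos 12: '}' matches '{'; pop; stack = {
pos 13: push '('; stack = {(
pos 14: ')' matches '('; pop; stack = {
pos 15: push '['; stack = {[
pos 16: push '['; stack = {[[
pos 17: ']' matches '['; pop; stack = {[
pos 18: ']' matches '['; pop; stack = {
pos 19: push '['; stack = {[
pos 20: ']' matches '['; pop; stack = {
pos 21: push '('; stack = {(
pos 22: ')' matches '('; pop; stack = {
pos 23: push '{'; stack = {{
pos 24: '}' matches '{'; pop; stack = {
pos 25: '}' matches '{'; pop; stack = (empty)
pos 26: push '('; stack = (
pos 27: ')' matches '('; pop; stack = (empty)
end: stack empty → VALID
Verdict: properly nested → yes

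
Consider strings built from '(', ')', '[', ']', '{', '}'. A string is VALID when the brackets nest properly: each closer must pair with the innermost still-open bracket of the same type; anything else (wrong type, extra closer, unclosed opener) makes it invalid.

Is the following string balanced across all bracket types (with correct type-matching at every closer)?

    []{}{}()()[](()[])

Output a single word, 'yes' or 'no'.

pos 0: push '['; stack = [
pos 1: ']' matches '['; pop; stack = (empty)
pos 2: push '{'; stack = {
pos 3: '}' matches '{'; pop; stack = (empty)
pos 4: push '{'; stack = {
pos 5: '}' matches '{'; pop; stack = (empty)
pos 6: push '('; stack = (
pos 7: ')' matches '('; pop; stack = (empty)
pos 8: push '('; stack = (
pos 9: ')' matches '('; pop; stack = (empty)
pos 10: push '['; stack = [
pos 11: ']' matches '['; pop; stack = (empty)
pos 12: push '('; stack = (
pos 13: push '('; stack = ((
pos 14: ')' matches '('; pop; stack = (
pos 15: push '['; stack = ([
pos 16: ']' matches '['; pop; stack = (
pos 17: ')' matches '('; pop; stack = (empty)
end: stack empty → VALID
Verdict: properly nested → yes

Answer: yes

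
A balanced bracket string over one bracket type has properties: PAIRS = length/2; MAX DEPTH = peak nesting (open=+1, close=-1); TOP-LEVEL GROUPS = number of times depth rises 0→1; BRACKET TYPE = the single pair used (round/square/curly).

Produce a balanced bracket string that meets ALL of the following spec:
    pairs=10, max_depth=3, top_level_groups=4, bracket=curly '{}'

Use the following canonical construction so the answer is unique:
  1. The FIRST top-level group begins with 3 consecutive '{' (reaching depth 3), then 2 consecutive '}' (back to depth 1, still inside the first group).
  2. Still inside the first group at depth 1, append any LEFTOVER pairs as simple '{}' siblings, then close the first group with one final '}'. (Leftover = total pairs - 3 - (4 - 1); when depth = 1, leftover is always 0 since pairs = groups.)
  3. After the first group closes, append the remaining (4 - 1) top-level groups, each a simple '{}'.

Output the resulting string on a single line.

Answer: {{{}}{}{}{}{}}{}{}{}

Derivation:
Spec: pairs=10 depth=3 groups=4
Leftover pairs = 10 - 3 - (4-1) = 4
First group: deep chain of depth 3 + 4 sibling pairs
Remaining 3 groups: simple '{}' each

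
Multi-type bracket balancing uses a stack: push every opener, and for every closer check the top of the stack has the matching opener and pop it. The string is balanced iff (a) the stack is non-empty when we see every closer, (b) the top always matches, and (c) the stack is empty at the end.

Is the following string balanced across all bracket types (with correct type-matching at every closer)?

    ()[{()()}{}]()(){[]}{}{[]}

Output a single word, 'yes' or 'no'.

pos 0: push '('; stack = (
pos 1: ')' matches '('; pop; stack = (empty)
pos 2: push '['; stack = [
pos 3: push '{'; stack = [{
pos 4: push '('; stack = [{(
pos 5: ')' matches '('; pop; stack = [{
pos 6: push '('; stack = [{(
pos 7: ')' matches '('; pop; stack = [{
pos 8: '}' matches '{'; pop; stack = [
pos 9: push '{'; stack = [{
pos 10: '}' matches '{'; pop; stack = [
pos 11: ']' matches '['; pop; stack = (empty)
pos 12: push '('; stack = (
pos 13: ')' matches '('; pop; stack = (empty)
pos 14: push '('; stack = (
pos 15: ')' matches '('; pop; stack = (empty)
pos 16: push '{'; stack = {
pos 17: push '['; stack = {[
pos 18: ']' matches '['; pop; stack = {
pos 19: '}' matches '{'; pop; stack = (empty)
pos 20: push '{'; stack = {
pos 21: '}' matches '{'; pop; stack = (empty)
pos 22: push '{'; stack = {
pos 23: push '['; stack = {[
pos 24: ']' matches '['; pop; stack = {
pos 25: '}' matches '{'; pop; stack = (empty)
end: stack empty → VALID
Verdict: properly nested → yes

Answer: yes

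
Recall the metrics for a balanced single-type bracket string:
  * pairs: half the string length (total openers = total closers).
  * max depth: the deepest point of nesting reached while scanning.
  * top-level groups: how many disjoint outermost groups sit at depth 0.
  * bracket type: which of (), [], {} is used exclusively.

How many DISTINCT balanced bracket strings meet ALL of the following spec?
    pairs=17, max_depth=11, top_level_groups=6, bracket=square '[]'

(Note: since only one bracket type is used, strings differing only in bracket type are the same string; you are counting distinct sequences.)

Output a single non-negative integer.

Answer: 144

Derivation:
Spec: pairs=17 depth=11 groups=6
Count(depth <= 11) = 4601604
Count(depth <= 10) = 4601460
Count(depth == 11) = 4601604 - 4601460 = 144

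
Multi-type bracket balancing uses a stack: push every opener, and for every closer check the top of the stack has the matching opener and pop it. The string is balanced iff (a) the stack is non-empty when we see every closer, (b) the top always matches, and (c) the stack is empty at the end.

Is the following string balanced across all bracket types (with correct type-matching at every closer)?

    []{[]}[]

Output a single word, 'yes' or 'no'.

Answer: yes

Derivation:
pos 0: push '['; stack = [
pos 1: ']' matches '['; pop; stack = (empty)
pos 2: push '{'; stack = {
pos 3: push '['; stack = {[
pos 4: ']' matches '['; pop; stack = {
pos 5: '}' matches '{'; pop; stack = (empty)
pos 6: push '['; stack = [
pos 7: ']' matches '['; pop; stack = (empty)
end: stack empty → VALID
Verdict: properly nested → yes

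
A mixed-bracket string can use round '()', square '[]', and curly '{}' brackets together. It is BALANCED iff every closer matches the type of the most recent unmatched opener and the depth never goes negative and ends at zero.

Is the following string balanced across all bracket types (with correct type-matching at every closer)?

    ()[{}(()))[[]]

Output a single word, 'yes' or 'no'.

Answer: no

Derivation:
pos 0: push '('; stack = (
pos 1: ')' matches '('; pop; stack = (empty)
pos 2: push '['; stack = [
pos 3: push '{'; stack = [{
pos 4: '}' matches '{'; pop; stack = [
pos 5: push '('; stack = [(
pos 6: push '('; stack = [((
pos 7: ')' matches '('; pop; stack = [(
pos 8: ')' matches '('; pop; stack = [
pos 9: saw closer ')' but top of stack is '[' (expected ']') → INVALID
Verdict: type mismatch at position 9: ')' closes '[' → no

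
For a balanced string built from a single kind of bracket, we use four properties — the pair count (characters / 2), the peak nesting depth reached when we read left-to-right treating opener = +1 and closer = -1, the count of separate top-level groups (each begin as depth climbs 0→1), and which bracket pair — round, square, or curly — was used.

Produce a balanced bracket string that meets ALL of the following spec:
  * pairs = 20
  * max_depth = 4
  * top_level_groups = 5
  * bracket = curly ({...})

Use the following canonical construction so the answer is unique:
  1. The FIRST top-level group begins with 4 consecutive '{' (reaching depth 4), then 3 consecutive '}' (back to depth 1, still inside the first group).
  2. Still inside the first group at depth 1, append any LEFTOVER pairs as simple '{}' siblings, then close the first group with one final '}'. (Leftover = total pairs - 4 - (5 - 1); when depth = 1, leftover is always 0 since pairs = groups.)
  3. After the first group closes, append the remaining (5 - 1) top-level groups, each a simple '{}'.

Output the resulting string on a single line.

Answer: {{{{}}}{}{}{}{}{}{}{}{}{}{}{}{}}{}{}{}{}

Derivation:
Spec: pairs=20 depth=4 groups=5
Leftover pairs = 20 - 4 - (5-1) = 12
First group: deep chain of depth 4 + 12 sibling pairs
Remaining 4 groups: simple '{}' each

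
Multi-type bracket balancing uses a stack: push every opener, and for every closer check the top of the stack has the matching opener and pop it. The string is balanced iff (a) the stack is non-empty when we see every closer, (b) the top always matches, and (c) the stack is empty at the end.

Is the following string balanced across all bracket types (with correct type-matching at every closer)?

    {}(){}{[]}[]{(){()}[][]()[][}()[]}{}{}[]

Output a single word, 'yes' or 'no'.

pos 0: push '{'; stack = {
pos 1: '}' matches '{'; pop; stack = (empty)
pos 2: push '('; stack = (
pos 3: ')' matches '('; pop; stack = (empty)
pos 4: push '{'; stack = {
pos 5: '}' matches '{'; pop; stack = (empty)
pos 6: push '{'; stack = {
pos 7: push '['; stack = {[
pos 8: ']' matches '['; pop; stack = {
pos 9: '}' matches '{'; pop; stack = (empty)
pos 10: push '['; stack = [
pos 11: ']' matches '['; pop; stack = (empty)
pos 12: push '{'; stack = {
pos 13: push '('; stack = {(
pos 14: ')' matches '('; pop; stack = {
pos 15: push '{'; stack = {{
pos 16: push '('; stack = {{(
pos 17: ')' matches '('; pop; stack = {{
pos 18: '}' matches '{'; pop; stack = {
pos 19: push '['; stack = {[
pos 20: ']' matches '['; pop; stack = {
pos 21: push '['; stack = {[
pos 22: ']' matches '['; pop; stack = {
pos 23: push '('; stack = {(
pos 24: ')' matches '('; pop; stack = {
pos 25: push '['; stack = {[
pos 26: ']' matches '['; pop; stack = {
pos 27: push '['; stack = {[
pos 28: saw closer '}' but top of stack is '[' (expected ']') → INVALID
Verdict: type mismatch at position 28: '}' closes '[' → no

Answer: no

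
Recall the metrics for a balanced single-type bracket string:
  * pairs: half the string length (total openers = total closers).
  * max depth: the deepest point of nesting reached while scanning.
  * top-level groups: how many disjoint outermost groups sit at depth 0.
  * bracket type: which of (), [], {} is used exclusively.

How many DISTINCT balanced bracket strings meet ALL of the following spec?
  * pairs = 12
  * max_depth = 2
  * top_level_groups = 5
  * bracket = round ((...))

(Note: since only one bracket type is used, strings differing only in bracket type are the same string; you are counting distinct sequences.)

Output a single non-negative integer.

Spec: pairs=12 depth=2 groups=5
Count(depth <= 2) = 330
Count(depth <= 1) = 0
Count(depth == 2) = 330 - 0 = 330

Answer: 330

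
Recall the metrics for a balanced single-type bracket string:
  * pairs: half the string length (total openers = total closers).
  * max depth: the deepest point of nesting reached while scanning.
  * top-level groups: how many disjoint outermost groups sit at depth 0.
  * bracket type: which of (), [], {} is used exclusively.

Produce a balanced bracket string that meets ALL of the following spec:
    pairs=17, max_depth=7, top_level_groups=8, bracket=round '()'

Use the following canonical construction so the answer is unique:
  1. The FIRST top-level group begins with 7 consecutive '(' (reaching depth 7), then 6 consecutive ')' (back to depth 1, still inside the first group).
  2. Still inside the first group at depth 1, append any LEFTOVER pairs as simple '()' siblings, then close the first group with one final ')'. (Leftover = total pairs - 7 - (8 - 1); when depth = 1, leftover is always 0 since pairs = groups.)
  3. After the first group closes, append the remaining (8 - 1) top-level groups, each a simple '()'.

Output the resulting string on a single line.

Answer: ((((((())))))()()())()()()()()()()

Derivation:
Spec: pairs=17 depth=7 groups=8
Leftover pairs = 17 - 7 - (8-1) = 3
First group: deep chain of depth 7 + 3 sibling pairs
Remaining 7 groups: simple '()' each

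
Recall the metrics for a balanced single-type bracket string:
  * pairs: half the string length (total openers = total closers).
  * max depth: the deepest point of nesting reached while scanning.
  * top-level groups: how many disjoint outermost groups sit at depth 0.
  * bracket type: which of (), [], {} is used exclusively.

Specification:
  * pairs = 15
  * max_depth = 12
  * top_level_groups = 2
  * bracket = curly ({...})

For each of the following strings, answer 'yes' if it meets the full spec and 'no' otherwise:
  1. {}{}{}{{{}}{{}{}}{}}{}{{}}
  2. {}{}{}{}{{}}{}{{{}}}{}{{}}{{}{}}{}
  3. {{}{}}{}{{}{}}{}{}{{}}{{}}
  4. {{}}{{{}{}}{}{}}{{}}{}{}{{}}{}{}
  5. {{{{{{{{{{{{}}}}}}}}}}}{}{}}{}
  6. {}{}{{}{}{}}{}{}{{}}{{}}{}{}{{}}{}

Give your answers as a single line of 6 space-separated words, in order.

String 1 '{}{}{}{{{}}{{}{}}{}}{}{{}}': depth seq [1 0 1 0 1 0 1 2 3 2 1 2 3 2 3 2 1 2 1 0 1 0 1 2 1 0]
  -> pairs=13 depth=3 groups=6 -> no
String 2 '{}{}{}{}{{}}{}{{{}}}{}{{}}{{}{}}{}': depth seq [1 0 1 0 1 0 1 0 1 2 1 0 1 0 1 2 3 2 1 0 1 0 1 2 1 0 1 2 1 2 1 0 1 0]
  -> pairs=17 depth=3 groups=11 -> no
String 3 '{{}{}}{}{{}{}}{}{}{{}}{{}}': depth seq [1 2 1 2 1 0 1 0 1 2 1 2 1 0 1 0 1 0 1 2 1 0 1 2 1 0]
  -> pairs=13 depth=2 groups=7 -> no
String 4 '{{}}{{{}{}}{}{}}{{}}{}{}{{}}{}{}': depth seq [1 2 1 0 1 2 3 2 3 2 1 2 1 2 1 0 1 2 1 0 1 0 1 0 1 2 1 0 1 0 1 0]
  -> pairs=16 depth=3 groups=8 -> no
String 5 '{{{{{{{{{{{{}}}}}}}}}}}{}{}}{}': depth seq [1 2 3 4 5 6 7 8 9 10 11 12 11 10 9 8 7 6 5 4 3 2 1 2 1 2 1 0 1 0]
  -> pairs=15 depth=12 groups=2 -> yes
String 6 '{}{}{{}{}{}}{}{}{{}}{{}}{}{}{{}}{}': depth seq [1 0 1 0 1 2 1 2 1 2 1 0 1 0 1 0 1 2 1 0 1 2 1 0 1 0 1 0 1 2 1 0 1 0]
  -> pairs=17 depth=2 groups=11 -> no

Answer: no no no no yes no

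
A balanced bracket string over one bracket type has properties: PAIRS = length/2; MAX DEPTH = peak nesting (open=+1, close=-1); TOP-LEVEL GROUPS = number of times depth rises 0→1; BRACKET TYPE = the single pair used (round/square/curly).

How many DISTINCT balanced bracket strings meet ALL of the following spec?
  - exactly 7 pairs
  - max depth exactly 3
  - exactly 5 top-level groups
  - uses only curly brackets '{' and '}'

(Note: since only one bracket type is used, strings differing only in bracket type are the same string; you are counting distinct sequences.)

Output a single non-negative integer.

Spec: pairs=7 depth=3 groups=5
Count(depth <= 3) = 20
Count(depth <= 2) = 15
Count(depth == 3) = 20 - 15 = 5

Answer: 5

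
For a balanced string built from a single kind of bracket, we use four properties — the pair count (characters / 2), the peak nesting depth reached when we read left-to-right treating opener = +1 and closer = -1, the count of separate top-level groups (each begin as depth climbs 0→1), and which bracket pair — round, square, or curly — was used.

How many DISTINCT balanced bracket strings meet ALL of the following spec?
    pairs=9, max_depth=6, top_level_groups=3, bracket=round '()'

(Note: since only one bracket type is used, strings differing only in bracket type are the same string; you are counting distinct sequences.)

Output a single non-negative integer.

Spec: pairs=9 depth=6 groups=3
Count(depth <= 6) = 998
Count(depth <= 5) = 965
Count(depth == 6) = 998 - 965 = 33

Answer: 33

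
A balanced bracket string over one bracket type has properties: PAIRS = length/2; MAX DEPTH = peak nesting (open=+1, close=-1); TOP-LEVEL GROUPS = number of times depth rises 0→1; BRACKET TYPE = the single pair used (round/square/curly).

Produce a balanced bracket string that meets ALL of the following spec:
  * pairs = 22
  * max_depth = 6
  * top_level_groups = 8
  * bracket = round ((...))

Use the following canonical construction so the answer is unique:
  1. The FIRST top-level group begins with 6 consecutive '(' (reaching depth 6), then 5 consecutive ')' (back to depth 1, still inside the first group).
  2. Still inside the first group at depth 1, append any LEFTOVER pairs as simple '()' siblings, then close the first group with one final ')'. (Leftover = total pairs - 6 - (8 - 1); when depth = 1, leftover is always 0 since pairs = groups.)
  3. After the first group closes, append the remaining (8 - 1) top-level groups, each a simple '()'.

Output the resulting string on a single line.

Answer: (((((()))))()()()()()()()()())()()()()()()()

Derivation:
Spec: pairs=22 depth=6 groups=8
Leftover pairs = 22 - 6 - (8-1) = 9
First group: deep chain of depth 6 + 9 sibling pairs
Remaining 7 groups: simple '()' each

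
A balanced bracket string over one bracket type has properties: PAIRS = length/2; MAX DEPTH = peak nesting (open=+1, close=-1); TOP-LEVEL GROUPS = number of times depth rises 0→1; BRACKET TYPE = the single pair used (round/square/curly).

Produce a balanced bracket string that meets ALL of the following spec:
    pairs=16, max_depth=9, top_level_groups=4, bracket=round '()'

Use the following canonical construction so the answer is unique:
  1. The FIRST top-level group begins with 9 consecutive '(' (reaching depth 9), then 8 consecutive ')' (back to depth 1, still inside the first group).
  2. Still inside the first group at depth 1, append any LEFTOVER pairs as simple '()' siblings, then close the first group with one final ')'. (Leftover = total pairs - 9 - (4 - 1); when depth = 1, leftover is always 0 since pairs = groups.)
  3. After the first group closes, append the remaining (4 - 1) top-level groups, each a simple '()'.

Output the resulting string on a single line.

Spec: pairs=16 depth=9 groups=4
Leftover pairs = 16 - 9 - (4-1) = 4
First group: deep chain of depth 9 + 4 sibling pairs
Remaining 3 groups: simple '()' each

Answer: ((((((((())))))))()()()())()()()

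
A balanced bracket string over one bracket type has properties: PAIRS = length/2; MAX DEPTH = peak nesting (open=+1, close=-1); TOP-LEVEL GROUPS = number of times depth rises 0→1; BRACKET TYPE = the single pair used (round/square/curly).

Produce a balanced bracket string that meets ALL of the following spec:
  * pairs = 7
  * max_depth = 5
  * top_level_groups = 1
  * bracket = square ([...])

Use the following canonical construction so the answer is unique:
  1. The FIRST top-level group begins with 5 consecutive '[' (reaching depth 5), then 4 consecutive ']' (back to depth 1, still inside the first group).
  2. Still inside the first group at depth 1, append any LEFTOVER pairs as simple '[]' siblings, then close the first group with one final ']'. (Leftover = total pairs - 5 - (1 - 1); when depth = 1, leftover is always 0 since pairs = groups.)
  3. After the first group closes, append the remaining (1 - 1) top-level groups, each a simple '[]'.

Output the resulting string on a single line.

Answer: [[[[[]]]][][]]

Derivation:
Spec: pairs=7 depth=5 groups=1
Leftover pairs = 7 - 5 - (1-1) = 2
First group: deep chain of depth 5 + 2 sibling pairs
Remaining 0 groups: simple '[]' each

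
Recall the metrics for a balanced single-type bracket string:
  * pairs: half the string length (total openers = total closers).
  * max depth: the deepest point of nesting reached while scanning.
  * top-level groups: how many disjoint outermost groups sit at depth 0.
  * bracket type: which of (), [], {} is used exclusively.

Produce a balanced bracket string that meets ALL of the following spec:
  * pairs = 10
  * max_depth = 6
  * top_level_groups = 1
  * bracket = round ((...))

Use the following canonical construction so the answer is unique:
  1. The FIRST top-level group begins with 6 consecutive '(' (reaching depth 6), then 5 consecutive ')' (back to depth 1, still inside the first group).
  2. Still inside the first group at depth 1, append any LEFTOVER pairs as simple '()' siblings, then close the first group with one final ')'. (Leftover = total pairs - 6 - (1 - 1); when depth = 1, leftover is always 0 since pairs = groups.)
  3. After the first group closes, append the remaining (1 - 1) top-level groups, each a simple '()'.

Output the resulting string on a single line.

Spec: pairs=10 depth=6 groups=1
Leftover pairs = 10 - 6 - (1-1) = 4
First group: deep chain of depth 6 + 4 sibling pairs
Remaining 0 groups: simple '()' each

Answer: (((((()))))()()()())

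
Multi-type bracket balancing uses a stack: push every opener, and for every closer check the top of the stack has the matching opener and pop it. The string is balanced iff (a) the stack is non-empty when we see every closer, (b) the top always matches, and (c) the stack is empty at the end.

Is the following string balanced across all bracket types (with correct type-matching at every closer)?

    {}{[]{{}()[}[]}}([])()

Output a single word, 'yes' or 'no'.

Answer: no

Derivation:
pos 0: push '{'; stack = {
pos 1: '}' matches '{'; pop; stack = (empty)
pos 2: push '{'; stack = {
pos 3: push '['; stack = {[
pos 4: ']' matches '['; pop; stack = {
pos 5: push '{'; stack = {{
pos 6: push '{'; stack = {{{
pos 7: '}' matches '{'; pop; stack = {{
pos 8: push '('; stack = {{(
pos 9: ')' matches '('; pop; stack = {{
pos 10: push '['; stack = {{[
pos 11: saw closer '}' but top of stack is '[' (expected ']') → INVALID
Verdict: type mismatch at position 11: '}' closes '[' → no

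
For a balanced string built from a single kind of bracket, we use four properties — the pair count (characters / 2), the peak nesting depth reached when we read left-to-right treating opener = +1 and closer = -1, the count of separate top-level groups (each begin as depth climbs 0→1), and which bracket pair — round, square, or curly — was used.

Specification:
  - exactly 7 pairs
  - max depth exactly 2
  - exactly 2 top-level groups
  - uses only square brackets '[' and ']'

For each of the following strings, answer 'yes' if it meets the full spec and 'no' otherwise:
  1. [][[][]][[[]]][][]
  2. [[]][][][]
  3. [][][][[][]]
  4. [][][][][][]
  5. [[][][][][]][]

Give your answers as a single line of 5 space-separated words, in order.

String 1 '[][[][]][[[]]][][]': depth seq [1 0 1 2 1 2 1 0 1 2 3 2 1 0 1 0 1 0]
  -> pairs=9 depth=3 groups=5 -> no
String 2 '[[]][][][]': depth seq [1 2 1 0 1 0 1 0 1 0]
  -> pairs=5 depth=2 groups=4 -> no
String 3 '[][][][[][]]': depth seq [1 0 1 0 1 0 1 2 1 2 1 0]
  -> pairs=6 depth=2 groups=4 -> no
String 4 '[][][][][][]': depth seq [1 0 1 0 1 0 1 0 1 0 1 0]
  -> pairs=6 depth=1 groups=6 -> no
String 5 '[[][][][][]][]': depth seq [1 2 1 2 1 2 1 2 1 2 1 0 1 0]
  -> pairs=7 depth=2 groups=2 -> yes

Answer: no no no no yes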